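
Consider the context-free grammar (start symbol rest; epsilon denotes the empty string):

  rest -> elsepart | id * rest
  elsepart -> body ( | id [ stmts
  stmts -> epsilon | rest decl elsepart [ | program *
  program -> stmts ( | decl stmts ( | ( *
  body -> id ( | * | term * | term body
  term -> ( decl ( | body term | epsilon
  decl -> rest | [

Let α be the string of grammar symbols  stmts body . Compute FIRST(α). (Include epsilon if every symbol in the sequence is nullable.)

{ (, *, [, id }

Add FIRST(stmts)\{epsilon} = { (, *, [, id }; stmts is nullable, continue.
Add FIRST(body) = { (, *, id }; body is not nullable, stop.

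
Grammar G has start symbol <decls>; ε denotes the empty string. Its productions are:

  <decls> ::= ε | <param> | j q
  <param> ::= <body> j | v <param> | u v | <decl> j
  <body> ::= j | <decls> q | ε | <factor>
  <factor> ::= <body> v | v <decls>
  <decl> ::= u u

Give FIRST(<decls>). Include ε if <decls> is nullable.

<decls> ::= ε contributes ε.
From <decls> ::= <param>: add FIRST(<param>) = { j, q, u, v }.
<decls> ::= j q contributes {j}.
Union: FIRST(<decls>) = { j, q, u, v, ε }.

{ j, q, u, v, ε }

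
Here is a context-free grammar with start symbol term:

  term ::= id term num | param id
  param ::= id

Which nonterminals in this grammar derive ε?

{ } (none)

No nonterminal has an empty production or an RHS whose symbols are all nullable.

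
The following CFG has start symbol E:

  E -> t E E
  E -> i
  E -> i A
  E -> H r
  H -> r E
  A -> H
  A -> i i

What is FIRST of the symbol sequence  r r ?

r is a terminal; add {r} and stop.

{ r }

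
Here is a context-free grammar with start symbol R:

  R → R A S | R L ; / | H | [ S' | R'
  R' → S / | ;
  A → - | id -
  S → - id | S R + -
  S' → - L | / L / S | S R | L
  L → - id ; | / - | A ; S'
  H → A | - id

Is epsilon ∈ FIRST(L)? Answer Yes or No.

No nonterminal in this grammar is nullable.
No production of L has an RHS whose symbols are all nullable, so L is not nullable.

No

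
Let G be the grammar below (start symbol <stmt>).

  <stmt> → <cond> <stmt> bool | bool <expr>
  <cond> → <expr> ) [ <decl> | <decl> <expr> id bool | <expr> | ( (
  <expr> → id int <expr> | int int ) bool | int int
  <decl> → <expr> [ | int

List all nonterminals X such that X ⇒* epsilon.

No nonterminal has an empty production or an RHS whose symbols are all nullable.

{ } (none)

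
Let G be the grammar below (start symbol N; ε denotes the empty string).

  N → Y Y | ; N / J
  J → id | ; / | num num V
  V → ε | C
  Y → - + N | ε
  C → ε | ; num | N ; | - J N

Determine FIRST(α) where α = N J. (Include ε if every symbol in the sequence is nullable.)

Add FIRST(N)\{ε} = { -, ; }; N is nullable, continue.
Add FIRST(J) = { ;, id, num }; J is not nullable, stop.

{ -, ;, id, num }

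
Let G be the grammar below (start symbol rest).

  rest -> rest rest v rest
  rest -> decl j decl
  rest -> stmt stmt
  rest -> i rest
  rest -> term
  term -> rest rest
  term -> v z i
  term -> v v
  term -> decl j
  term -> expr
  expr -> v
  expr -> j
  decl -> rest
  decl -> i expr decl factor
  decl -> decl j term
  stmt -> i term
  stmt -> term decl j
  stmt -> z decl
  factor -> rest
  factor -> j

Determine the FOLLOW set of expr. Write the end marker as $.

{ $, i, j, v, z }

In term -> expr: expr is at the end, add FOLLOW(term) = { $, i, j, v, z }.
In decl -> i expr decl factor: add FIRST(decl factor) = { i, j, v, z }.
Union: FOLLOW(expr) = { $, i, j, v, z }.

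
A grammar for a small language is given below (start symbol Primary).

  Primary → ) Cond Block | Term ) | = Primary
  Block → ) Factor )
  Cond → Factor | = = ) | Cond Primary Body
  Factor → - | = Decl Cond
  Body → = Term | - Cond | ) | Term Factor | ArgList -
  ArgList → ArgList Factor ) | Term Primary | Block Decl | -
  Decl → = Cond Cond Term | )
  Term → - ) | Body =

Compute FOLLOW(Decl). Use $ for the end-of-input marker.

{ -, = }

In Factor → = Decl Cond: add FIRST(Cond) = { -, = }.
In ArgList → Block Decl: Decl is at the end, add FOLLOW(ArgList) = { -, = }.
Union: FOLLOW(Decl) = { -, = }.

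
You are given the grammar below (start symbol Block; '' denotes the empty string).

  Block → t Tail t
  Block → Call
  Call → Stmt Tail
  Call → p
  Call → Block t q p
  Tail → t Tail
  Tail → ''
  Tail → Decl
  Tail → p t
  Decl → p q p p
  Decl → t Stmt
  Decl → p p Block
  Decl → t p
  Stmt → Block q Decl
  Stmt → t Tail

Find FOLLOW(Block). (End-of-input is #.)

{ #, p, q, t }

Block is the start symbol, so # ∈ FOLLOW(Block).
In Call → Block t q p: add FIRST(t q p) = { t }.
In Decl → p p Block: Block is at the end, add FOLLOW(Decl) = { #, p, q, t }.
In Stmt → Block q Decl: add FIRST(q Decl) = { q }.
Union: FOLLOW(Block) = { #, p, q, t }.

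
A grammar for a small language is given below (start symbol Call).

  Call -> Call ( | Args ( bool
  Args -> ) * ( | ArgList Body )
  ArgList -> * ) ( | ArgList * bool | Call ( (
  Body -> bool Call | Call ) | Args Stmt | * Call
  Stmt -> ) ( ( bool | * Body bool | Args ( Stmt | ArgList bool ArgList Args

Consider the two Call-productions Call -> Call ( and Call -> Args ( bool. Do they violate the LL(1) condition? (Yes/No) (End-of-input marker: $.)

FIRST(Call () = { ), * } and FIRST(Args ( bool) = { ), * }.
Both contain ), so the two alternatives are not disjoint — LL(1) conflict.

Yes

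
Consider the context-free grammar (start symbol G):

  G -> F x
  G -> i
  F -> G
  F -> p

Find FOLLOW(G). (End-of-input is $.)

{ $, x }

G is the start symbol, so $ ∈ FOLLOW(G).
In F -> G: G is at the end, add FOLLOW(F) = { x }.
Union: FOLLOW(G) = { $, x }.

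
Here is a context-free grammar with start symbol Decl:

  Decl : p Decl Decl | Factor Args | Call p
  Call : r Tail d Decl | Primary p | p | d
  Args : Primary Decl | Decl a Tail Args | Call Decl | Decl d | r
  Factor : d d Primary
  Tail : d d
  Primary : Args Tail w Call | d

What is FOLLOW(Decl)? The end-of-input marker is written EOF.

{ EOF, a, d, p, r }

Decl is the start symbol, so EOF ∈ FOLLOW(Decl).
In Decl : p Decl Decl: add FIRST(Decl) = { d, p, r }.
In Decl : p Decl Decl: Decl is at the end, add FOLLOW(Decl) = { EOF, a, d, p, r }.
In Call : r Tail d Decl: Decl is at the end, add FOLLOW(Call) = { d, p, r }.
In Args : Primary Decl: Decl is at the end, add FOLLOW(Args) = { EOF, a, d, p, r }.
In Args : Decl a Tail Args: add FIRST(a Tail Args) = { a }.
In Args : Call Decl: Decl is at the end, add FOLLOW(Args) = { EOF, a, d, p, r }.
In Args : Decl d: add FIRST(d) = { d }.
Union: FOLLOW(Decl) = { EOF, a, d, p, r }.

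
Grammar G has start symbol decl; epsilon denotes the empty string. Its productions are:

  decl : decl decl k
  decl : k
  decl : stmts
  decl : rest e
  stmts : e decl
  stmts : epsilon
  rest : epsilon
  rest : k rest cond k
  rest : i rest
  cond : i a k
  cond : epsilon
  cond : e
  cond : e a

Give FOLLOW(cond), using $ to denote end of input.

In rest : k rest cond k: add FIRST(k) = { k }.
Union: FOLLOW(cond) = { k }.

{ k }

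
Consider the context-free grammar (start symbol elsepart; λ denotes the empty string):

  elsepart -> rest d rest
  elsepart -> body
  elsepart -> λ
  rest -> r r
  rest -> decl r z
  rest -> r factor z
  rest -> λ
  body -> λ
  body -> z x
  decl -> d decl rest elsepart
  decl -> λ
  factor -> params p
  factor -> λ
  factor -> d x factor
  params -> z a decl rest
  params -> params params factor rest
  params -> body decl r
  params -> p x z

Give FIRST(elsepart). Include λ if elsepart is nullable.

{ d, r, z, λ }

From elsepart -> rest d rest: rest nullable, take FIRST(rest) ∪ {d} = { d, r }.
From elsepart -> body: add FIRST(body) = { z, λ } (including λ since body is nullable).
elsepart -> λ contributes λ.
Union: FIRST(elsepart) = { d, r, z, λ }.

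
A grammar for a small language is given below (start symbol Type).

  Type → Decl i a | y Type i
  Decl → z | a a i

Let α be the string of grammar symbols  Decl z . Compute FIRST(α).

Add FIRST(Decl) = { a, z }; Decl is not nullable, stop.

{ a, z }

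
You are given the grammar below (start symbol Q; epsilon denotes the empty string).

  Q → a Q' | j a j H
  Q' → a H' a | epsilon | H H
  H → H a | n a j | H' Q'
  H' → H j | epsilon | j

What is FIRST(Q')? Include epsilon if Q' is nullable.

Q' → a H' a contributes {a}.
Q' → epsilon contributes epsilon.
From Q' → H H: H, H nullable, take FIRST(H) ∪ FIRST(H) = { a, j, n }; also epsilon since the whole RHS is nullable.
Union: FIRST(Q') = { a, j, n, epsilon }.

{ a, j, n, epsilon }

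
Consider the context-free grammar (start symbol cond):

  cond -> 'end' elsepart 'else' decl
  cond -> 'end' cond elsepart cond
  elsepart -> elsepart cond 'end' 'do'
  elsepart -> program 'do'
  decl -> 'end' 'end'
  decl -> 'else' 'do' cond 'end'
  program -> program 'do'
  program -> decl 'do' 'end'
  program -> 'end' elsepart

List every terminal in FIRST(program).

From program -> program 'do': add FIRST(program) = { 'else', 'end' }.
From program -> decl 'do' 'end': add FIRST(decl) = { 'else', 'end' }.
program -> 'end' elsepart contributes {'end'}.
Union: FIRST(program) = { 'else', 'end' }.

{ 'else', 'end' }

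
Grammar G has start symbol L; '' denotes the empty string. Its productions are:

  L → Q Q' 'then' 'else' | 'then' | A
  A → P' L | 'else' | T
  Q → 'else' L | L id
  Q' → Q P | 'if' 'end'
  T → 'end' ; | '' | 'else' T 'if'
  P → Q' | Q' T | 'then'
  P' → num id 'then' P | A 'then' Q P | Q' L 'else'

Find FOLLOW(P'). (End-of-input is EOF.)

In A → P' L: add FIRST(L)\{''} = { 'else', 'end', 'if', 'then', id, num }.
  Since L is nullable, also add FOLLOW(A) = { EOF, 'else', 'end', 'if', 'then', id, num }.
Union: FOLLOW(P') = { EOF, 'else', 'end', 'if', 'then', id, num }.

{ EOF, 'else', 'end', 'if', 'then', id, num }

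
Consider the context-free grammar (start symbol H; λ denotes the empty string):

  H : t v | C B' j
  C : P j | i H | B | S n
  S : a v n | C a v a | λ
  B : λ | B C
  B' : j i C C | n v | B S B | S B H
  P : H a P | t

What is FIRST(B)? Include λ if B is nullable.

{ a, i, j, n, t, λ }

B : λ contributes λ.
From B : B C: B, C nullable, take FIRST(B) ∪ FIRST(C) = { a, i, j, n, t }; also λ since the whole RHS is nullable.
Union: FIRST(B) = { a, i, j, n, t, λ }.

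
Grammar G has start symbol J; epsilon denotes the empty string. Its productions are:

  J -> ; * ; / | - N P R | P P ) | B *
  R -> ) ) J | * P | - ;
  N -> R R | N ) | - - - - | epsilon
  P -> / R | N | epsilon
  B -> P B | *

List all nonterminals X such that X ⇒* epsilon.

{ N, P }

Directly nullable (have an epsilon-production): N, P.
No other nonterminal has a production whose RHS symbols are all nullable.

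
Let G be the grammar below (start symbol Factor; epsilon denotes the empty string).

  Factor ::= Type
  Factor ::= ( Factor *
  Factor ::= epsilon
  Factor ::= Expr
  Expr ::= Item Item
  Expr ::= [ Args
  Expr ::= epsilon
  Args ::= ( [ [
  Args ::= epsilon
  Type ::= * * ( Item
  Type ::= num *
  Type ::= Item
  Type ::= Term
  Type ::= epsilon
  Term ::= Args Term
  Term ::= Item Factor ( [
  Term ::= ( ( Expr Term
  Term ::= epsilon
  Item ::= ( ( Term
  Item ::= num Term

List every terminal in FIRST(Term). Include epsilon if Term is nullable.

{ (, num, epsilon }

From Term ::= Args Term: Args, Term nullable, take FIRST(Args) ∪ FIRST(Term) = { (, num }; also epsilon since the whole RHS is nullable.
From Term ::= Item Factor ( [: add FIRST(Item) = { (, num }.
Term ::= ( ( Expr Term contributes {(}.
Term ::= epsilon contributes epsilon.
Union: FIRST(Term) = { (, num, epsilon }.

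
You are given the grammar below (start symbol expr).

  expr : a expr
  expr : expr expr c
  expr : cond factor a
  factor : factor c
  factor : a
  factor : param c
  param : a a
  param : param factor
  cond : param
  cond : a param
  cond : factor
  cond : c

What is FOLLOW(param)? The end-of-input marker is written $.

{ a, c }

In factor : param c: add FIRST(c) = { c }.
In param : param factor: add FIRST(factor) = { a }.
In cond : param: param is at the end, add FOLLOW(cond) = { a }.
In cond : a param: param is at the end, add FOLLOW(cond) = { a }.
Union: FOLLOW(param) = { a, c }.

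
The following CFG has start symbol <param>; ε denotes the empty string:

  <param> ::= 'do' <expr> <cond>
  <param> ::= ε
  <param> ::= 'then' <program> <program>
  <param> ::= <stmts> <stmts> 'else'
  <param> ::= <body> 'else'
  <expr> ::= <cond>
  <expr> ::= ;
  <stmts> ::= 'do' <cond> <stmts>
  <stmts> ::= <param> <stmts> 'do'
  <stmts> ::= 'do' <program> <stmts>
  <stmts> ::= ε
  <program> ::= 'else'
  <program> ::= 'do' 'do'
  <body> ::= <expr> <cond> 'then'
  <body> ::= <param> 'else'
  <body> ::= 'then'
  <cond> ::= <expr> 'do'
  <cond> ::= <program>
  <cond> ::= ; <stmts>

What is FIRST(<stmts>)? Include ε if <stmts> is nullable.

{ 'do', 'else', 'then', ;, ε }

<stmts> ::= 'do' <cond> <stmts> contributes {'do'}.
From <stmts> ::= <param> <stmts> 'do': <param>, <stmts> nullable, take FIRST(<param>) ∪ FIRST(<stmts>) ∪ {'do'} = { 'do', 'else', 'then', ; }.
<stmts> ::= 'do' <program> <stmts> contributes {'do'}.
<stmts> ::= ε contributes ε.
Union: FIRST(<stmts>) = { 'do', 'else', 'then', ;, ε }.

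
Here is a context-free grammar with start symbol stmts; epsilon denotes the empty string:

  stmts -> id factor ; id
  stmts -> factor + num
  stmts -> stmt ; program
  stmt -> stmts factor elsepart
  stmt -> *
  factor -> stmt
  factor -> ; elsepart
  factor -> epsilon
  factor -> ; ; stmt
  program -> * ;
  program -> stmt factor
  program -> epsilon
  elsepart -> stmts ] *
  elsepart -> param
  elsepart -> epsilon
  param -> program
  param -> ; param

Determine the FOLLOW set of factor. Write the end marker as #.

{ #, *, +, ;, ], id }

In stmts -> id factor ; id: add FIRST(; id) = { ; }.
In stmts -> factor + num: add FIRST(+ num) = { + }.
In stmt -> stmts factor elsepart: add FIRST(elsepart)\{epsilon} = { *, +, ;, id }.
  Since elsepart is nullable, also add FOLLOW(stmt) = { #, *, +, ;, ], id }.
In program -> stmt factor: factor is at the end, add FOLLOW(program) = { #, *, +, ;, ], id }.
Union: FOLLOW(factor) = { #, *, +, ;, ], id }.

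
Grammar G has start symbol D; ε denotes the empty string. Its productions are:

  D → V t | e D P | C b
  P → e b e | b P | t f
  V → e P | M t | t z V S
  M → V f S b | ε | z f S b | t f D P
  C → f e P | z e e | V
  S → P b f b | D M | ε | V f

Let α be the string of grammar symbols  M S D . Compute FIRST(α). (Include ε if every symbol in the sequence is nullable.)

{ b, e, f, t, z }

Add FIRST(M)\{ε} = { e, t, z }; M is nullable, continue.
Add FIRST(S)\{ε} = { b, e, f, t, z }; S is nullable, continue.
Add FIRST(D) = { e, f, t, z }; D is not nullable, stop.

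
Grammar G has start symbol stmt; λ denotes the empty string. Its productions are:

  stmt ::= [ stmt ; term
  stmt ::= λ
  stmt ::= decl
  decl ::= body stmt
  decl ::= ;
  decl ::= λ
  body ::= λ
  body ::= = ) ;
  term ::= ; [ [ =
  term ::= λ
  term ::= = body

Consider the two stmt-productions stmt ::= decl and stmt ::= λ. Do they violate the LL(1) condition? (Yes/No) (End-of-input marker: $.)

FIRST(decl) = { ;, =, [, λ } and FIRST(λ) = { λ }.
Both alternatives are nullable, violating the LL(1) condition.

Yes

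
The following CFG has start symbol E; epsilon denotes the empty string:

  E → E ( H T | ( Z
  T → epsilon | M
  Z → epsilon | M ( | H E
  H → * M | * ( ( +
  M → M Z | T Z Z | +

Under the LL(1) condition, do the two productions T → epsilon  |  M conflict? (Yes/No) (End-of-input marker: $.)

FIRST(epsilon) = { epsilon } and FIRST(M) = { (, *, +, epsilon }.
Both alternatives are nullable, violating the LL(1) condition.

Yes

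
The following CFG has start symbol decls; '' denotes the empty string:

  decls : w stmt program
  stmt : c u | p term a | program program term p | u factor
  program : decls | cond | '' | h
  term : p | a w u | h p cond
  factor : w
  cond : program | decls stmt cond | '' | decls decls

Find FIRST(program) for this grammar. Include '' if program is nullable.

{ h, w, '' }

From program : decls: add FIRST(decls) = { w }.
From program : cond: add FIRST(cond) = { h, w, '' } (including '' since cond is nullable).
program : '' contributes ''.
program : h contributes {h}.
Union: FIRST(program) = { h, w, '' }.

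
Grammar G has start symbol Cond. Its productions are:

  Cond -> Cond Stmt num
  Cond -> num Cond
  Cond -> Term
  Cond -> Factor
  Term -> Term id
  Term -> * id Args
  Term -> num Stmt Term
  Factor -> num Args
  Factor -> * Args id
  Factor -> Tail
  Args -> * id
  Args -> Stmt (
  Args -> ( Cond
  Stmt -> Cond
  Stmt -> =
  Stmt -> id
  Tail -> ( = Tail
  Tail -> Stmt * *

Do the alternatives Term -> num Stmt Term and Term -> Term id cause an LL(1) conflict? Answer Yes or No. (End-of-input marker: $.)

Yes

FIRST(num Stmt Term) = { num } and FIRST(Term id) = { *, num }.
Both contain num, so the two alternatives are not disjoint — LL(1) conflict.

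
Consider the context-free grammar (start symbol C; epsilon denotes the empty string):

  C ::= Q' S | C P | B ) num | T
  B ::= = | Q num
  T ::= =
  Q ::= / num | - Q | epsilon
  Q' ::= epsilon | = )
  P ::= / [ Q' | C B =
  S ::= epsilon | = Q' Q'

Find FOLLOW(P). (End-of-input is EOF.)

{ EOF, -, /, =, num }

In C ::= C P: P is at the end, add FOLLOW(C) = { EOF, -, /, =, num }.
Union: FOLLOW(P) = { EOF, -, /, =, num }.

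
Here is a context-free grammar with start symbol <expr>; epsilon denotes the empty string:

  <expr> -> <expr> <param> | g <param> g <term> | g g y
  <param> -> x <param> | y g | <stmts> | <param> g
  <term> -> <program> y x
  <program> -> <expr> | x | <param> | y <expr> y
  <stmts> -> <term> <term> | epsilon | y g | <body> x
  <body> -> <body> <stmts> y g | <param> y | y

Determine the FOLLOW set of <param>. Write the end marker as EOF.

{ EOF, g, x, y }

In <expr> -> <expr> <param>: <param> is at the end, add FOLLOW(<expr>) = { EOF, g, x, y }.
In <expr> -> g <param> g <term>: add FIRST(g <term>) = { g }.
In <param> -> x <param>: <param> is at the end, add FOLLOW(<param>) = { EOF, g, x, y }.
In <param> -> <param> g: add FIRST(g) = { g }.
In <program> -> <param>: <param> is at the end, add FOLLOW(<program>) = { y }.
In <body> -> <param> y: add FIRST(y) = { y }.
Union: FOLLOW(<param>) = { EOF, g, x, y }.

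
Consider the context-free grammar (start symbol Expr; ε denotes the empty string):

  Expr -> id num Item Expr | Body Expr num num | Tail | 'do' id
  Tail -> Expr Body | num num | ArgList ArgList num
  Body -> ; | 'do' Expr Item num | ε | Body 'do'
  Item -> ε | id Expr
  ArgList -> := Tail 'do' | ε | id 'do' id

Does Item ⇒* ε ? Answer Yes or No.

Item has an ε-production, so Item ⇒ ε.

Yes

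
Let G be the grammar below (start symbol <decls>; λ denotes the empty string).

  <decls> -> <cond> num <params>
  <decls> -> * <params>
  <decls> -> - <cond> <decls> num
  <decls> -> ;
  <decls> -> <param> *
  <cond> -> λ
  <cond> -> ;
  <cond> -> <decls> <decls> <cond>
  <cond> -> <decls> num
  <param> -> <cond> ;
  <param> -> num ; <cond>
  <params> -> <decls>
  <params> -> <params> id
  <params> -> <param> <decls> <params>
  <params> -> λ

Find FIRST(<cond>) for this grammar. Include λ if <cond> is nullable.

<cond> -> λ contributes λ.
<cond> -> ; contributes {;}.
From <cond> -> <decls> <decls> <cond>: add FIRST(<decls>) = { *, -, ;, num }.
From <cond> -> <decls> num: add FIRST(<decls>) = { *, -, ;, num }.
Union: FIRST(<cond>) = { *, -, ;, num, λ }.

{ *, -, ;, num, λ }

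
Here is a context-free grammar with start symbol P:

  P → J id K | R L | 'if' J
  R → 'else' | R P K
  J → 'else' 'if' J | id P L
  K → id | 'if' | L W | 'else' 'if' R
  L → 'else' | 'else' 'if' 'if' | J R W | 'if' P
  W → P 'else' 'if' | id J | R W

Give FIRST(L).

L → 'else' contributes {'else'}.
L → 'else' 'if' 'if' contributes {'else'}.
From L → J R W: add FIRST(J) = { 'else', id }.
L → 'if' P contributes {'if'}.
Union: FIRST(L) = { 'else', 'if', id }.

{ 'else', 'if', id }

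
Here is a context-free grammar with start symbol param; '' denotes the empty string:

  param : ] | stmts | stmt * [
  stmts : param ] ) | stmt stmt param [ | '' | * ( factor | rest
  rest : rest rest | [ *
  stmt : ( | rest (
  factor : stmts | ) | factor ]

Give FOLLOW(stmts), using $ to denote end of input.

{ $, [, ] }

In param : stmts: stmts is at the end, add FOLLOW(param) = { $, [, ] }.
In factor : stmts: stmts is at the end, add FOLLOW(factor) = { $, [, ] }.
Union: FOLLOW(stmts) = { $, [, ] }.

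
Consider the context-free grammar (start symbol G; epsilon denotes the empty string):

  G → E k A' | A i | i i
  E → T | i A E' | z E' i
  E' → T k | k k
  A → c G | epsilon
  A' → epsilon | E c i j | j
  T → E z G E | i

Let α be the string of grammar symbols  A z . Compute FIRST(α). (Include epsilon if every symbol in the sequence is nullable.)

Add FIRST(A)\{epsilon} = { c }; A is nullable, continue.
z is a terminal; add {z} and stop.

{ c, z }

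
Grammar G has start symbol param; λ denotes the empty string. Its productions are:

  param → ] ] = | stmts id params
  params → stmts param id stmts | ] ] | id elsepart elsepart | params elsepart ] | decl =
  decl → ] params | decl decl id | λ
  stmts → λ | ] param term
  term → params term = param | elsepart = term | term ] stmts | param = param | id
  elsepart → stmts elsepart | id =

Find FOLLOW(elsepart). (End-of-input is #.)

{ #, =, ], id }

In params → id elsepart elsepart: add FIRST(elsepart) = { ], id }.
In params → id elsepart elsepart: elsepart is at the end, add FOLLOW(params) = { #, =, ], id }.
In params → params elsepart ]: add FIRST(]) = { ] }.
In term → elsepart = term: add FIRST(= term) = { = }.
In elsepart → stmts elsepart: elsepart is at the end, add FOLLOW(elsepart) = { #, =, ], id }.
Union: FOLLOW(elsepart) = { #, =, ], id }.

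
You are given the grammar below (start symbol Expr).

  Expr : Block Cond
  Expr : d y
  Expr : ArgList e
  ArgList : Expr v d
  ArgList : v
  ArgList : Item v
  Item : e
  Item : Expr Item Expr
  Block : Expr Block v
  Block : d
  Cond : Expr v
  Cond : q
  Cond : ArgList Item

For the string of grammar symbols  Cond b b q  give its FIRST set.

{ d, e, q, v }

Add FIRST(Cond) = { d, e, q, v }; Cond is not nullable, stop.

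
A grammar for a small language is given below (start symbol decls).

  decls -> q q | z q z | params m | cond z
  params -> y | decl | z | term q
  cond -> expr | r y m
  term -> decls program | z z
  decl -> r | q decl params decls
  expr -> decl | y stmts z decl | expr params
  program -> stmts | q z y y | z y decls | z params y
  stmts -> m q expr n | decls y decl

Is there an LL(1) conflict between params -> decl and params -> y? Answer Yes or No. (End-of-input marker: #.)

No

FIRST(decl) = { q, r } and FIRST(y) = { y }.
The FIRST sets are disjoint and neither alternative is nullable — no conflict.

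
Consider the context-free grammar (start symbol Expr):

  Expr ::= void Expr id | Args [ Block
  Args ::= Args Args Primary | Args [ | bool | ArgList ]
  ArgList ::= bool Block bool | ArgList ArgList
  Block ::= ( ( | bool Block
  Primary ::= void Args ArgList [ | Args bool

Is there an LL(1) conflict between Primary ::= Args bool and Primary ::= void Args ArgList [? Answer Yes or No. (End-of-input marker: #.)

FIRST(Args bool) = { bool } and FIRST(void Args ArgList [) = { void }.
The FIRST sets are disjoint and neither alternative is nullable — no conflict.

No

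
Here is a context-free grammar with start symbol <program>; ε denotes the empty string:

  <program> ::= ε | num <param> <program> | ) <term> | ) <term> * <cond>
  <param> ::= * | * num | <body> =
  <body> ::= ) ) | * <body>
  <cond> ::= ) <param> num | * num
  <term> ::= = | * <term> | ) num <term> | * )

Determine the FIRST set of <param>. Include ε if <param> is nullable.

<param> ::= * contributes {*}.
<param> ::= * num contributes {*}.
From <param> ::= <body> =: add FIRST(<body>) = { ), * }.
Union: FIRST(<param>) = { ), * }.

{ ), * }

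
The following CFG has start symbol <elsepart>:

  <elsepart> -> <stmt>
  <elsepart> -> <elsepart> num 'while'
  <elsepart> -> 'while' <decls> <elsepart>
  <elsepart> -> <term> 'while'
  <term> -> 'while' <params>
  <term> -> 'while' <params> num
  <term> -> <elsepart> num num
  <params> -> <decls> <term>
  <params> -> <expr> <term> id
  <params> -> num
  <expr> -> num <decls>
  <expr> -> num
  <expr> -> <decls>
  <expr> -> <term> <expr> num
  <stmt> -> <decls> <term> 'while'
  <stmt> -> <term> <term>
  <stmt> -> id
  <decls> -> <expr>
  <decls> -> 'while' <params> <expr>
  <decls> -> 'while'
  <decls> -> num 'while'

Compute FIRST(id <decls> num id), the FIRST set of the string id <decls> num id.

{ id }

id is a terminal; add {id} and stop.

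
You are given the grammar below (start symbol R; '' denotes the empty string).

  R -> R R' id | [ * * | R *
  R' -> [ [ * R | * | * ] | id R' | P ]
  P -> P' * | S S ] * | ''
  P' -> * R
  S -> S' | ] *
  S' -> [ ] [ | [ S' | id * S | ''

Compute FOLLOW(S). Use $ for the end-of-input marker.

{ [, ], id }

In P -> S S ] *: add FIRST(S ] *) = { [, ], id }.
In P -> S S ] *: add FIRST(] *) = { ] }.
In S' -> id * S: S is at the end, add FOLLOW(S') = { [, ], id }.
Union: FOLLOW(S) = { [, ], id }.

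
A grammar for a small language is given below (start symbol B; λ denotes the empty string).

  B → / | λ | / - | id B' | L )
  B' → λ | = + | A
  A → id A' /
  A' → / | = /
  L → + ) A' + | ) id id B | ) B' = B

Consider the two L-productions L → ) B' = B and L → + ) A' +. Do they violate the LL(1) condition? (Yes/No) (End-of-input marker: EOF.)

No

FIRST() B' = B) = { ) } and FIRST(+ ) A' +) = { + }.
The FIRST sets are disjoint and neither alternative is nullable — no conflict.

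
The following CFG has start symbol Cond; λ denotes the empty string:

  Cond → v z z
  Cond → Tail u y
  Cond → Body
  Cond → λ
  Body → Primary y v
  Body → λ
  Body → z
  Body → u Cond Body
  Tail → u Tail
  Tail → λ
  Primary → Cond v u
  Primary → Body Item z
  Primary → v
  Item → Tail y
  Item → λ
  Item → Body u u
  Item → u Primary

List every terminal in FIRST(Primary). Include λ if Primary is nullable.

From Primary → Cond v u: Cond nullable, take FIRST(Cond) ∪ {v} = { u, v, y, z }.
From Primary → Body Item z: Body, Item nullable, take FIRST(Body) ∪ FIRST(Item) ∪ {z} = { u, v, y, z }.
Primary → v contributes {v}.
Union: FIRST(Primary) = { u, v, y, z }.

{ u, v, y, z }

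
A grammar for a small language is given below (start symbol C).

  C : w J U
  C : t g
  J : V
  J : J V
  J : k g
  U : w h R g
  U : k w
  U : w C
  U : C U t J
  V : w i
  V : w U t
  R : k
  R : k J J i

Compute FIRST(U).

{ k, t, w }

U : w h R g contributes {w}.
U : k w contributes {k}.
U : w C contributes {w}.
From U : C U t J: add FIRST(C) = { t, w }.
Union: FIRST(U) = { k, t, w }.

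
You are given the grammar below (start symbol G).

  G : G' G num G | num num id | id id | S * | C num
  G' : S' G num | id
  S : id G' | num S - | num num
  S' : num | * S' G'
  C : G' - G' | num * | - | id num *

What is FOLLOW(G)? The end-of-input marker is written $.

{ $, num }

G is the start symbol, so $ ∈ FOLLOW(G).
In G : G' G num G: add FIRST(num G) = { num }.
In G : G' G num G: G is at the end, add FOLLOW(G) = { $, num }.
In G' : S' G num: add FIRST(num) = { num }.
Union: FOLLOW(G) = { $, num }.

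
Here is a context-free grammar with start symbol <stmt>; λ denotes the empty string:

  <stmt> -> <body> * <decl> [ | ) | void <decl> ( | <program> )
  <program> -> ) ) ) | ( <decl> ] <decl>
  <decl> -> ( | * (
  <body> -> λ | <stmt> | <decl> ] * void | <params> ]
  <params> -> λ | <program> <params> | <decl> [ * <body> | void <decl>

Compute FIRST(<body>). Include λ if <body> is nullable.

<body> -> λ contributes λ.
From <body> -> <stmt>: add FIRST(<stmt>) = { (, ), *, ], void }.
From <body> -> <decl> ] * void: add FIRST(<decl>) = { (, * }.
From <body> -> <params> ]: <params> nullable, take FIRST(<params>) ∪ {]} = { (, ), *, ], void }.
Union: FIRST(<body>) = { (, ), *, ], void, λ }.

{ (, ), *, ], void, λ }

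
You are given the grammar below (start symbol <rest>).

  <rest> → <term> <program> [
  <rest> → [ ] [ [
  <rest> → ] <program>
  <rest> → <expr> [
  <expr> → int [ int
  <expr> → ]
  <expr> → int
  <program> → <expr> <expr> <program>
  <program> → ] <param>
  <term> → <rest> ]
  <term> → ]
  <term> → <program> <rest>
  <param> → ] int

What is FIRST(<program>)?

{ ], int }

From <program> → <expr> <expr> <program>: add FIRST(<expr>) = { ], int }.
<program> → ] <param> contributes {]}.
Union: FIRST(<program>) = { ], int }.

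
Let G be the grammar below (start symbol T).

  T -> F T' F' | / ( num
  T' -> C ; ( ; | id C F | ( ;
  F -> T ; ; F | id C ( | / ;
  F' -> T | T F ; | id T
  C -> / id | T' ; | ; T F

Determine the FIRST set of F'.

{ /, id }

From F' -> T: add FIRST(T) = { /, id }.
From F' -> T F ;: add FIRST(T) = { /, id }.
F' -> id T contributes {id}.
Union: FIRST(F') = { /, id }.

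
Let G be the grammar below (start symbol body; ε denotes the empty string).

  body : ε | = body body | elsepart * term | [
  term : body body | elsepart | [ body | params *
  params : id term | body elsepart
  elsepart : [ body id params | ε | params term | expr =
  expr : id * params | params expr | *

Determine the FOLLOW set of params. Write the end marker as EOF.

In term : params *: add FIRST(*) = { * }.
In elsepart : [ body id params: params is at the end, add FOLLOW(elsepart) = { EOF, *, =, [, id }.
In elsepart : params term: add FIRST(term)\{ε} = { *, =, [, id }.
  Since term is nullable, also add FOLLOW(elsepart) = { EOF, *, =, [, id }.
In expr : id * params: params is at the end, add FOLLOW(expr) = { = }.
In expr : params expr: add FIRST(expr) = { *, =, [, id }.
Union: FOLLOW(params) = { EOF, *, =, [, id }.

{ EOF, *, =, [, id }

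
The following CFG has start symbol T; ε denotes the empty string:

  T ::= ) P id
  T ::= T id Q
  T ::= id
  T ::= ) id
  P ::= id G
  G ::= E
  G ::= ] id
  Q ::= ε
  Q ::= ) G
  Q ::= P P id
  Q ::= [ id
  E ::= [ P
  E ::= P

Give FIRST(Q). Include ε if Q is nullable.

Q ::= ε contributes ε.
Q ::= ) G contributes {)}.
From Q ::= P P id: add FIRST(P) = { id }.
Q ::= [ id contributes {[}.
Union: FIRST(Q) = { ), [, id, ε }.

{ ), [, id, ε }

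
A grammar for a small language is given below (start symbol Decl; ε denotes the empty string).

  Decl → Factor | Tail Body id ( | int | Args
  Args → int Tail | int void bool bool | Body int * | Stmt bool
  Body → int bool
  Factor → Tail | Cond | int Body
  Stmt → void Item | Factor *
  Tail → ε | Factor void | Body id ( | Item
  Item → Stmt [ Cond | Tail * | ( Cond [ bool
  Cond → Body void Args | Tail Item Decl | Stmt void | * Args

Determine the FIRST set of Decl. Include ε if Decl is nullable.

From Decl → Factor: add FIRST(Factor) = { (, *, int, void, ε } (including ε since Factor is nullable).
From Decl → Tail Body id (: Tail nullable, take FIRST(Tail) ∪ FIRST(Body) = { (, *, int, void }.
Decl → int contributes {int}.
From Decl → Args: add FIRST(Args) = { (, *, int, void }.
Union: FIRST(Decl) = { (, *, int, void, ε }.

{ (, *, int, void, ε }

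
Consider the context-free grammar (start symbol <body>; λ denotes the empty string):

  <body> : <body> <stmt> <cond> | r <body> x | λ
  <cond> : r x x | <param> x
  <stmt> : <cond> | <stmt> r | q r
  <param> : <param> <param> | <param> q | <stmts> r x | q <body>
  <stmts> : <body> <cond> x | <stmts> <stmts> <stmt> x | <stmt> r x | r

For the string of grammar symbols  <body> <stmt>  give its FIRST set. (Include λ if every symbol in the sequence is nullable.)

{ q, r }

Add FIRST(<body>)\{λ} = { q, r }; <body> is nullable, continue.
Add FIRST(<stmt>) = { q, r }; <stmt> is not nullable, stop.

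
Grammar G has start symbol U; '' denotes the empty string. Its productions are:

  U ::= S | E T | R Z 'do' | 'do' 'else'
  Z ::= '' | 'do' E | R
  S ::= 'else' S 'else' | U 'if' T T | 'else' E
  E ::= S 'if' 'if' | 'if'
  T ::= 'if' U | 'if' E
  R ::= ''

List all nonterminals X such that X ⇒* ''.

Directly nullable (have an ''-production): Z, R.
No other nonterminal has a production whose RHS symbols are all nullable.

{ R, Z }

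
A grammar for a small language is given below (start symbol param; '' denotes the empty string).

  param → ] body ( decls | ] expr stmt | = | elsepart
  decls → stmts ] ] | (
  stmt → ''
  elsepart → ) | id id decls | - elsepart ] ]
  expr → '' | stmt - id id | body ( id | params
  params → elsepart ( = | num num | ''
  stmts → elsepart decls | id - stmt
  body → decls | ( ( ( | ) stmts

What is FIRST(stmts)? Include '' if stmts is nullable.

{ ), -, id }

From stmts → elsepart decls: add FIRST(elsepart) = { ), -, id }.
stmts → id - stmt contributes {id}.
Union: FIRST(stmts) = { ), -, id }.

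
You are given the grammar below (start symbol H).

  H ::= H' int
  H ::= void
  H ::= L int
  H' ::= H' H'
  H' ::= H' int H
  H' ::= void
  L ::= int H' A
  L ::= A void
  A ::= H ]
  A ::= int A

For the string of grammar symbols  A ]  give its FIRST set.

Add FIRST(A) = { int, void }; A is not nullable, stop.

{ int, void }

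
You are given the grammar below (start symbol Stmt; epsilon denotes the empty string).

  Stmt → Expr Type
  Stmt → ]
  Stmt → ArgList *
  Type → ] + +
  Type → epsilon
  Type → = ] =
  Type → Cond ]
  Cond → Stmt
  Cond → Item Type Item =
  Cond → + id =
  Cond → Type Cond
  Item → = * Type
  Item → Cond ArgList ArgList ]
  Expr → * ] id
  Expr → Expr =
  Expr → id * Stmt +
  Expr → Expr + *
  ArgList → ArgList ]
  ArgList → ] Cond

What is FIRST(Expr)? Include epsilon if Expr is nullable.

{ *, id }

Expr → * ] id contributes {*}.
From Expr → Expr =: add FIRST(Expr) = { *, id }.
Expr → id * Stmt + contributes {id}.
From Expr → Expr + *: add FIRST(Expr) = { *, id }.
Union: FIRST(Expr) = { *, id }.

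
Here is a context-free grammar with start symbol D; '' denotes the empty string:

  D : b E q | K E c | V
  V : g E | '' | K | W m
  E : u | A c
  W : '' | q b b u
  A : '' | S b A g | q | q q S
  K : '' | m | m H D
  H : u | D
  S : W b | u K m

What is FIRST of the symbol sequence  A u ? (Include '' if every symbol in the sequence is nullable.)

{ b, q, u }

Add FIRST(A)\{''} = { b, q, u }; A is nullable, continue.
u is a terminal; add {u} and stop.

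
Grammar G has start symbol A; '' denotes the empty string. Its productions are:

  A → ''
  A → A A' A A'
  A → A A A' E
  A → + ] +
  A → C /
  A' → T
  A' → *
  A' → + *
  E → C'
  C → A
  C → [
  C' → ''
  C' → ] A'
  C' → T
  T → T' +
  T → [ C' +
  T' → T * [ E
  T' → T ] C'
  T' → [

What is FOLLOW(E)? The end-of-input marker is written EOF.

{ EOF, *, +, /, [ }

In A → A A A' E: E is at the end, add FOLLOW(A) = { EOF, *, +, /, [ }.
In T' → T * [ E: E is at the end, add FOLLOW(T') = { + }.
Union: FOLLOW(E) = { EOF, *, +, /, [ }.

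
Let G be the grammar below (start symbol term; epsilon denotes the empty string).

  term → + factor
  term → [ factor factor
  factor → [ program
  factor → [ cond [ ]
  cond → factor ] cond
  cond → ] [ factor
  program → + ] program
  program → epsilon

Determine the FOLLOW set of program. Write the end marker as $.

In factor → [ program: program is at the end, add FOLLOW(factor) = { $, [, ] }.
In program → + ] program: program is at the end, add FOLLOW(program) = { $, [, ] }.
Union: FOLLOW(program) = { $, [, ] }.

{ $, [, ] }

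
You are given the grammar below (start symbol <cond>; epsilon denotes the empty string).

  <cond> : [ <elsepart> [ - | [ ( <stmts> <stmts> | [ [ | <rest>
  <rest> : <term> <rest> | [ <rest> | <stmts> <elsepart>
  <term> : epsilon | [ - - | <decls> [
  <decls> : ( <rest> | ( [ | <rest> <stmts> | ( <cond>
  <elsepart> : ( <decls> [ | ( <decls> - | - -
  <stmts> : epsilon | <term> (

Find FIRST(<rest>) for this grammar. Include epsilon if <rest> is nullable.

{ (, -, [ }

From <rest> : <term> <rest>: <term> nullable, take FIRST(<term>) ∪ FIRST(<rest>) = { (, -, [ }.
<rest> : [ <rest> contributes {[}.
From <rest> : <stmts> <elsepart>: <stmts> nullable, take FIRST(<stmts>) ∪ FIRST(<elsepart>) = { (, -, [ }.
Union: FIRST(<rest>) = { (, -, [ }.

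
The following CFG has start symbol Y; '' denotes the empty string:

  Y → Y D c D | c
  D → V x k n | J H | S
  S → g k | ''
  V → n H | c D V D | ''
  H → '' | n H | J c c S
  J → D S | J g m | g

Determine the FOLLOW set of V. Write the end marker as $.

{ c, g, n, x }

In D → V x k n: add FIRST(x k n) = { x }.
In V → c D V D: add FIRST(D)\{''} = { c, g, n, x }.
  Since D is nullable, also add FOLLOW(V) = { c, g, n, x }.
Union: FOLLOW(V) = { c, g, n, x }.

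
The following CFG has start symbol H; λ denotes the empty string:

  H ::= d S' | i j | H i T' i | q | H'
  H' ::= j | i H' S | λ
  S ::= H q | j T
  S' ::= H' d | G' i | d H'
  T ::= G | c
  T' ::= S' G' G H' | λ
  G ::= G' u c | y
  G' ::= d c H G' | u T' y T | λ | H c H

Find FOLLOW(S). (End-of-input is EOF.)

In H' ::= i H' S: S is at the end, add FOLLOW(H') = { EOF, c, d, i, j, q, u, y }.
Union: FOLLOW(S) = { EOF, c, d, i, j, q, u, y }.

{ EOF, c, d, i, j, q, u, y }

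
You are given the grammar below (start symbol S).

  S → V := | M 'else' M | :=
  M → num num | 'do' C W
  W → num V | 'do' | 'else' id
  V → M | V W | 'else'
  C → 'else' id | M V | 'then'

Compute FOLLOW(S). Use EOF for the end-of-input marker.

{ EOF }

S is the start symbol, so EOF ∈ FOLLOW(S).
Union: FOLLOW(S) = { EOF }.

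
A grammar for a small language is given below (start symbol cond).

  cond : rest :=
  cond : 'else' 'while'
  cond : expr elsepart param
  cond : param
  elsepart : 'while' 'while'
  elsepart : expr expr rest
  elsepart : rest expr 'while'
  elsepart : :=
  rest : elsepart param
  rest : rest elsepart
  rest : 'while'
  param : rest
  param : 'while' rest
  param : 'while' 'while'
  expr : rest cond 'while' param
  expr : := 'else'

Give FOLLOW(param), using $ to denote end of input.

{ $, 'else', 'while', := }

In cond : expr elsepart param: param is at the end, add FOLLOW(cond) = { $, 'while' }.
In cond : param: param is at the end, add FOLLOW(cond) = { $, 'while' }.
In rest : elsepart param: param is at the end, add FOLLOW(rest) = { $, 'else', 'while', := }.
In expr : rest cond 'while' param: param is at the end, add FOLLOW(expr) = { 'while', := }.
Union: FOLLOW(param) = { $, 'else', 'while', := }.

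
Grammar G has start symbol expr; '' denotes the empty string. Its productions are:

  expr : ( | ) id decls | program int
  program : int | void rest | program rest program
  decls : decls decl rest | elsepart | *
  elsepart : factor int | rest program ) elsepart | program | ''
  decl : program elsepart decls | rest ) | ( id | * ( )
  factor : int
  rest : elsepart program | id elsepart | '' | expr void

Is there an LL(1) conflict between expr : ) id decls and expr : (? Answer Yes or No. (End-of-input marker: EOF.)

FIRST() id decls) = { ) } and FIRST(() = { ( }.
The FIRST sets are disjoint and neither alternative is nullable — no conflict.

No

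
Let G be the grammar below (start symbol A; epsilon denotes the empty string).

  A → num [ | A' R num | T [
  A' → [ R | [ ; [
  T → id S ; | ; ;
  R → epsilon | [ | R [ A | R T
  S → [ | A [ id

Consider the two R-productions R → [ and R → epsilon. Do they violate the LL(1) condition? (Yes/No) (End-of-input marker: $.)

Yes

FIRST([) = { [ } and FIRST(epsilon) = { epsilon }.
The second alternative is nullable and FOLLOW(R) = { ;, [, id, num } shares [ with FIRST of the first — conflict.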